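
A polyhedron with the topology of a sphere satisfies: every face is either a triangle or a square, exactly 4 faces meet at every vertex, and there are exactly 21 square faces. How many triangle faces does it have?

8

Let x be the number of triangles; then F = 21 + x.
Edge–face incidences: 2E = 4·21 + 3·x = 84 + 3x.
Every vertex has degree 4, so 4V = 2E.
Euler: V − E + F = 2 ⇒ (2E)/4 − E + (21 + x) = 2.
Multiply by 8: 2·(2E) − 4·(2E) + 8·(21 + x) = 16, i.e. 168 + 8x − 2·(84 + 3x) = 16.
Collecting terms: 2x = 16, so x = 8.
Then 2E = 84 + 3·8 = 108, so E = 54, V = 2E/4 = 27, F = 21 + 8 = 29.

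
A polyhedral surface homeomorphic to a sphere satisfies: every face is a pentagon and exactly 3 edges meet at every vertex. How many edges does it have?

Each face has 5 edges and each edge borders two faces, so 2E = 5F.
Each vertex has degree 3, so 3V = 2E and hence V = 5F/3.
Euler: V − E + F = 2 ⇒ (5F/3) − (5F/2) + F = 2.
Multiply by 6: (10 − 15 + 6)F = 12, i.e. 1F = 12.
So F = 12, E = 5·12/2 = 30, V = 5·12/3 = 20.

30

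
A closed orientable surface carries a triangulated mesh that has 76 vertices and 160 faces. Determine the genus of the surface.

3

Every face is a triangle, so 2E = 3·160 = 480, giving E = 240.
χ = V − E + F = 76 − 240 + 160 = -4.
For a closed orientable surface χ = 2 − 2g, so g = (2 − (-4))/2 = 3.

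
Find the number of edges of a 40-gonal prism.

A prism on an n-gon has two n-gon bases and n rectangular sides: V = 2·40 = 80, E = 3·40 = 120, F = 40 + 2 = 42.
Check: V − E + F = 80 − 120 + 42 = 2.

120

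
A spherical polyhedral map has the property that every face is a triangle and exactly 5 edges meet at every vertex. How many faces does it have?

Each face has 3 edges and each edge borders two faces, so 2E = 3F.
Each vertex has degree 5, so 5V = 2E and hence V = 3F/5.
Euler: V − E + F = 2 ⇒ (3F/5) − (3F/2) + F = 2.
Multiply by 10: (6 − 15 + 10)F = 20, i.e. 1F = 20.
So F = 20, E = 3·20/2 = 30, V = 3·20/5 = 12.

20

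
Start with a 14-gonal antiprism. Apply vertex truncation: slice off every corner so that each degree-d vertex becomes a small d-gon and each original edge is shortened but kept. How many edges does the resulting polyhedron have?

The base solid has V = 28, E = 56, F = 30.
Truncation replaces each original edge-end by a new vertex, so V′ = 2E = 112.
Each original edge survives, and each old vertex of degree d contributes d new edges; summing degrees gives Σd = 2E, so E′ = E + 2E = 3E = 168.
Each original face survives and each original vertex becomes one new face: F′ = F + V = 58.

168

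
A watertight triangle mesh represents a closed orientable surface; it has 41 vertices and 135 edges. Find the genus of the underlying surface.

Every face is a triangle and each edge borders two faces, so 3F = 2·135, giving F = 90.
χ = V − E + F = 41 − 135 + 90 = -4.
For a closed orientable surface χ = 2 − 2g, so g = (2 − (-4))/2 = 3.

3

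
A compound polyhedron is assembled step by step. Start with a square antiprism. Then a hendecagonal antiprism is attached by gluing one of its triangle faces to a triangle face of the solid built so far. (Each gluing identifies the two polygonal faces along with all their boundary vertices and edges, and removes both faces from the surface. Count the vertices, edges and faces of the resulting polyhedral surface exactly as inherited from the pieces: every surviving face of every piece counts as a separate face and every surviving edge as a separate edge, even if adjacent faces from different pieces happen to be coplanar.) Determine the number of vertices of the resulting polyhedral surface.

27

A square antiprism: V=8, E=16, F=10.
Attach a hendecagonal antiprism (V=22, E=44, F=24) along a 3-gon: merge 3 vertices and 3 edges, delete both glued faces → V=27, E=57, F=32.
Check: V − E + F = 27 − 57 + 32 = 2.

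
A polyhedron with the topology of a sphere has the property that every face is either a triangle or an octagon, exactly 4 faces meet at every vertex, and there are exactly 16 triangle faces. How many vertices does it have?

16

Let x be the number of octagons; then F = 16 + x.
Edge–face incidences: 2E = 3·16 + 8·x = 48 + 8x.
Every vertex has degree 4, so 4V = 2E.
Euler: V − E + F = 2 ⇒ (2E)/4 − E + (16 + x) = 2.
Multiply by 8: 2·(2E) − 4·(2E) + 8·(16 + x) = 16, i.e. 128 + 8x − 2·(48 + 8x) = 16.
Collecting terms: −8x + 32 = 16, so −8x = −16, so x = 2.
Then 2E = 48 + 8·2 = 64, so E = 32, V = 2E/4 = 16, F = 16 + 2 = 18.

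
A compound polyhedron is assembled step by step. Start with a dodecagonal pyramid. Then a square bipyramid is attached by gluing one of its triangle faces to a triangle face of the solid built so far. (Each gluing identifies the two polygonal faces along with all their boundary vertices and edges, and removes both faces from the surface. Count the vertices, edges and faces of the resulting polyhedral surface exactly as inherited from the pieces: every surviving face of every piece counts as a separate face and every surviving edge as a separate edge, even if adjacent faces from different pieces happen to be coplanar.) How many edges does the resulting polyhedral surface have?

33

A dodecagonal pyramid: V=13, E=24, F=13.
Attach a square bipyramid (V=6, E=12, F=8) along a 3-gon: merge 3 vertices and 3 edges, delete both glued faces → V=16, E=33, F=19.
Check: V − E + F = 16 − 33 + 19 = 2.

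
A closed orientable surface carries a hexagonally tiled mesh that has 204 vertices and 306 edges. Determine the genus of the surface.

1

Every face is a hexagon and each edge borders two faces, so 6F = 2·306, giving F = 102.
χ = V − E + F = 204 − 306 + 102 = 0.
For a closed orientable surface χ = 2 − 2g, so g = (2 − (0))/2 = 1.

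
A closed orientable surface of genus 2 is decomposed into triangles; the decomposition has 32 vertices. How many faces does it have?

68

χ = 2 − 2·2 = -2, and every face is a triangle so 3F = 2E.
V − E + F = -2 with E = 3F/2 gives 32 − (3/2 − 1)·F = -2, so F = 68 and E = 102.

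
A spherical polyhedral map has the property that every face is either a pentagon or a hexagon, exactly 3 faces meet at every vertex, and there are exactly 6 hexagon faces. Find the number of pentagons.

Let x be the number of pentagons; then F = 6 + x.
Edge–face incidences: 2E = 6·6 + 5·x = 36 + 5x.
Every vertex has degree 3, so 3V = 2E.
Euler: V − E + F = 2 ⇒ (2E)/3 − E + (6 + x) = 2.
Multiply by 6: 2·(2E) − 3·(2E) + 6·(6 + x) = 12, i.e. 36 + 6x − (36 + 5x) = 12.
Collecting terms: x = 12.
Then 2E = 36 + 5·12 = 96, so E = 48, V = 2E/3 = 32, F = 6 + 12 = 18.

12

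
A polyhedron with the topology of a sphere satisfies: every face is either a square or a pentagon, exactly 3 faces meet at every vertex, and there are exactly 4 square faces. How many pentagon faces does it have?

4

Let x be the number of pentagons; then F = 4 + x.
Edge–face incidences: 2E = 4·4 + 5·x = 16 + 5x.
Every vertex has degree 3, so 3V = 2E.
Euler: V − E + F = 2 ⇒ (2E)/3 − E + (4 + x) = 2.
Multiply by 6: 2·(2E) − 3·(2E) + 6·(4 + x) = 12, i.e. 24 + 6x − (16 + 5x) = 12.
Collecting terms: x + 8 = 12, so x = 4.
Then 2E = 16 + 5·4 = 36, so E = 18, V = 2E/3 = 12, F = 4 + 4 = 8.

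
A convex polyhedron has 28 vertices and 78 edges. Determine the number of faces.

52

Here V − E + F = 2.
F = 2 − V + E = 2 − 28 + 78 = 52.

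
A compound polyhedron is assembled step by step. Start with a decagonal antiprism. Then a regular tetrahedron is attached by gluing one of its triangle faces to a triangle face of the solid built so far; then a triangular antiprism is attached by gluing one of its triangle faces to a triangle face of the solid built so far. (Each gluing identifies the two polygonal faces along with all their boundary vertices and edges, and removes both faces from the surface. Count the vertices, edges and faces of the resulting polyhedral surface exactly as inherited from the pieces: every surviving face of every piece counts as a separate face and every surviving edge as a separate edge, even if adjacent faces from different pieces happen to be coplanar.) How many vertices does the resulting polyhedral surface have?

24

A decagonal antiprism: V=20, E=40, F=22.
Attach a regular tetrahedron (V=4, E=6, F=4) along a 3-gon: merge 3 vertices and 3 edges, delete both glued faces → V=21, E=43, F=24.
Attach a triangular antiprism (V=6, E=12, F=8) along a 3-gon: merge 3 vertices and 3 edges, delete both glued faces → V=24, E=52, F=30.
Check: V − E + F = 24 − 52 + 30 = 2.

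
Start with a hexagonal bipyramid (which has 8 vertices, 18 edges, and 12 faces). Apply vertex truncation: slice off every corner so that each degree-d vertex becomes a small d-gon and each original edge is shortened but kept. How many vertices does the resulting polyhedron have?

Truncation replaces each original edge-end by a new vertex, so V′ = 2E = 36.
Each original edge survives, and each old vertex of degree d contributes d new edges; summing degrees gives Σd = 2E, so E′ = E + 2E = 3E = 54.
Each original face survives and each original vertex becomes one new face: F′ = F + V = 20.

36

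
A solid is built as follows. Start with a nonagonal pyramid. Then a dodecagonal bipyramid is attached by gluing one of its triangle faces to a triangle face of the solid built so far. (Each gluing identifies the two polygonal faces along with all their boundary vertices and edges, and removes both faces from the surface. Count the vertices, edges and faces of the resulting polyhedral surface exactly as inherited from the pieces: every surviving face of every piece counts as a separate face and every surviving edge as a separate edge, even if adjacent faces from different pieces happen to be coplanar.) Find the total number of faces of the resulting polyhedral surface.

32

A nonagonal pyramid: V=10, E=18, F=10.
Attach a dodecagonal bipyramid (V=14, E=36, F=24) along a 3-gon: merge 3 vertices and 3 edges, delete both glued faces → V=21, E=51, F=32.
Check: V − E + F = 21 − 51 + 32 = 2.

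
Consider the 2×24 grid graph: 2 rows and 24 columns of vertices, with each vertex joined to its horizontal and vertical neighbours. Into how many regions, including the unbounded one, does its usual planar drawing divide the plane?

24

The grid has V = 2·24 = 48 vertices and E = 2·23 + 24·1 = 70 edges.
F = 2 − V + E = 2 − 48 + 70 = 24.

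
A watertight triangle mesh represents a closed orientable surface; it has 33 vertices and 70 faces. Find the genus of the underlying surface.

Every face is a triangle, so 2E = 3·70 = 210, giving E = 105.
χ = V − E + F = 33 − 105 + 70 = -2.
For a closed orientable surface χ = 2 − 2g, so g = (2 − (-2))/2 = 2.

2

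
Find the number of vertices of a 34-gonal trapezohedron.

The n-trapezohedron (dual of the n-antiprism) has V = 2·34 + 2 = 70, E = 4·34 = 136, F = 2·34 = 68.

70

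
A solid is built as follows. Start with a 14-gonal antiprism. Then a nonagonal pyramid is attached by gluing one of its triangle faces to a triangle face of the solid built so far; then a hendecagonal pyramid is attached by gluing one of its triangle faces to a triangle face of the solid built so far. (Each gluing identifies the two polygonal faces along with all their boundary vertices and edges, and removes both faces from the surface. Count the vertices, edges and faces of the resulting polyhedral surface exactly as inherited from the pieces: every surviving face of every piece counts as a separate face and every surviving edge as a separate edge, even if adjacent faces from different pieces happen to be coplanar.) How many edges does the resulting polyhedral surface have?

90

A 14-gonal antiprism: V=28, E=56, F=30.
Attach a nonagonal pyramid (V=10, E=18, F=10) along a 3-gon: merge 3 vertices and 3 edges, delete both glued faces → V=35, E=71, F=38.
Attach a hendecagonal pyramid (V=12, E=22, F=12) along a 3-gon: merge 3 vertices and 3 edges, delete both glued faces → V=44, E=90, F=48.
Check: V − E + F = 44 − 90 + 48 = 2.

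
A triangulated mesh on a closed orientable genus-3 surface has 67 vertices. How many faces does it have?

142

χ = 2 − 2·3 = -4, and every face is a triangle so 3F = 2E.
V − E + F = -4 with E = 3F/2 gives 67 − (3/2 − 1)·F = -4, so F = 142 and E = 213.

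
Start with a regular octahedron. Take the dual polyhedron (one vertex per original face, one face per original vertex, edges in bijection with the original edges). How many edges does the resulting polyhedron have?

The base solid has V = 6, E = 12, F = 8.
The dual swaps V and F and preserves E: V′ = F = 8, E′ = E = 12, F′ = V = 6.

12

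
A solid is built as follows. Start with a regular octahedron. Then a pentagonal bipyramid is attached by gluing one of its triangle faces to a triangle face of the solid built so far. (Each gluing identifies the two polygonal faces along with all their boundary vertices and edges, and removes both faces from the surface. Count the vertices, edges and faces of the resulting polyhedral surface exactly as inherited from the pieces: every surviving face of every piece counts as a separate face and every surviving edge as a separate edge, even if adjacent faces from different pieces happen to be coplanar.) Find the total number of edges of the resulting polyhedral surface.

24

A regular octahedron: V=6, E=12, F=8.
Attach a pentagonal bipyramid (V=7, E=15, F=10) along a 3-gon: merge 3 vertices and 3 edges, delete both glued faces → V=10, E=24, F=16.
Check: V − E + F = 10 − 24 + 16 = 2.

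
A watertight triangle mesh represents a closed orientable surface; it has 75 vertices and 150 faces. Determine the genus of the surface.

1

Every face is a triangle, so 2E = 3·150 = 450, giving E = 225.
χ = V − E + F = 75 − 225 + 150 = 0.
For a closed orientable surface χ = 2 − 2g, so g = (2 − (0))/2 = 1.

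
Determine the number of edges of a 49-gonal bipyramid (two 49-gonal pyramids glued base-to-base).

147

A bipyramid over an n-gon has 2n triangular faces and n + 2 vertices: V = 49 + 2 = 51, E = 3·49 = 147, F = 2·49 = 98.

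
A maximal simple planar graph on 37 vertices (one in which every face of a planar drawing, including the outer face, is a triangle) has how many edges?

105

In a plane triangulation 3F = 2E and V − E + F = 2, so E = 3V − 6 = 3·37 − 6 = 105.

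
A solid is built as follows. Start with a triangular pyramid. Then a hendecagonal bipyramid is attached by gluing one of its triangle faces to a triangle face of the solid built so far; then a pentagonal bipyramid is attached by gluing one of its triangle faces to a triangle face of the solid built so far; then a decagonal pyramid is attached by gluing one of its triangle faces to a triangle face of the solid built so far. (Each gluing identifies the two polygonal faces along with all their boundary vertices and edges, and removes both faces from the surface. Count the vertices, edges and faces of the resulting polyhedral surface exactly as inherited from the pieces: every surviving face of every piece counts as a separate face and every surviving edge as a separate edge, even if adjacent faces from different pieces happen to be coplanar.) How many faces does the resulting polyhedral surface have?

41

A triangular pyramid: V=4, E=6, F=4.
Attach a hendecagonal bipyramid (V=13, E=33, F=22) along a 3-gon: merge 3 vertices and 3 edges, delete both glued faces → V=14, E=36, F=24.
Attach a pentagonal bipyramid (V=7, E=15, F=10) along a 3-gon: merge 3 vertices and 3 edges, delete both glued faces → V=18, E=48, F=32.
Attach a decagonal pyramid (V=11, E=20, F=11) along a 3-gon: merge 3 vertices and 3 edges, delete both glued faces → V=26, E=65, F=41.
Check: V − E + F = 26 − 65 + 41 = 2.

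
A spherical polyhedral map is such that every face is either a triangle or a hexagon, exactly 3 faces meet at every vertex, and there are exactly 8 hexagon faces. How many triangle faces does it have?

4

Let x be the number of triangles; then F = 8 + x.
Edge–face incidences: 2E = 6·8 + 3·x = 48 + 3x.
Every vertex has degree 3, so 3V = 2E.
Euler: V − E + F = 2 ⇒ (2E)/3 − E + (8 + x) = 2.
Multiply by 6: 2·(2E) − 3·(2E) + 6·(8 + x) = 12, i.e. 48 + 6x − (48 + 3x) = 12.
Collecting terms: 3x = 12, so x = 4.
Then 2E = 48 + 3·4 = 60, so E = 30, V = 2E/3 = 20, F = 8 + 4 = 12.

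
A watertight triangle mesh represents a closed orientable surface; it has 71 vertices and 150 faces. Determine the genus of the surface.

3

Every face is a triangle, so 2E = 3·150 = 450, giving E = 225.
χ = V − E + F = 71 − 225 + 150 = -4.
For a closed orientable surface χ = 2 − 2g, so g = (2 − (-4))/2 = 3.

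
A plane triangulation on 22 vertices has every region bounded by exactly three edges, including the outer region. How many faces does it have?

In a plane triangulation 3F = 2E and V − E + F = 2, so F = 2V − 4 = 2·22 − 4 = 40.

40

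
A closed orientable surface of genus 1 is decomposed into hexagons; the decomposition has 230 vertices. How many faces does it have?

χ = 2 − 2·1 = 0, and every face is a hexagon so 6F = 2E.
V − E + F = 0 with E = 6F/2 gives 230 − (6/2 − 1)·F = 0, so F = 115 and E = 345.

115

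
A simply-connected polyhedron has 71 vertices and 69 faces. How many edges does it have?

138

Here V − E + F = 2.
E = V + F − (2) = 71 + 69 − (2) = 138.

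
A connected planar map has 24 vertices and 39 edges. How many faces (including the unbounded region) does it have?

17

Euler's formula for a connected plane graph: V − E + F = 2, so F = 2 − 24 + 39 = 17.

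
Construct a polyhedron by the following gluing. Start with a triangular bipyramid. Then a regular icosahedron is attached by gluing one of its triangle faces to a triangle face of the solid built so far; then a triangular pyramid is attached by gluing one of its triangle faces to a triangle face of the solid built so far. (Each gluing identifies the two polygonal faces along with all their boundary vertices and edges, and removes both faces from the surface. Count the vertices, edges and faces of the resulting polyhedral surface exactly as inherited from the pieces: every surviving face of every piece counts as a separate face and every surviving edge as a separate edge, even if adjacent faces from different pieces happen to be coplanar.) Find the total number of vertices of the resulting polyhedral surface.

15

A triangular bipyramid: V=5, E=9, F=6.
Attach a regular icosahedron (V=12, E=30, F=20) along a 3-gon: merge 3 vertices and 3 edges, delete both glued faces → V=14, E=36, F=24.
Attach a triangular pyramid (V=4, E=6, F=4) along a 3-gon: merge 3 vertices and 3 edges, delete both glued faces → V=15, E=39, F=26.
Check: V − E + F = 15 − 39 + 26 = 2.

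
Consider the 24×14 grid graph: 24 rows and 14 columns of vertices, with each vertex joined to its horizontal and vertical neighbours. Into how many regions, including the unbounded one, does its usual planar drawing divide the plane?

The grid has V = 24·14 = 336 vertices and E = 24·13 + 14·23 = 634 edges.
F = 2 − V + E = 2 − 336 + 634 = 300.

300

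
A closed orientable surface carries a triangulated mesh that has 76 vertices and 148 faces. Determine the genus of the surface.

0

Every face is a triangle, so 2E = 3·148 = 444, giving E = 222.
χ = V − E + F = 76 − 222 + 148 = 2.
For a closed orientable surface χ = 2 − 2g, so g = (2 − (2))/2 = 0.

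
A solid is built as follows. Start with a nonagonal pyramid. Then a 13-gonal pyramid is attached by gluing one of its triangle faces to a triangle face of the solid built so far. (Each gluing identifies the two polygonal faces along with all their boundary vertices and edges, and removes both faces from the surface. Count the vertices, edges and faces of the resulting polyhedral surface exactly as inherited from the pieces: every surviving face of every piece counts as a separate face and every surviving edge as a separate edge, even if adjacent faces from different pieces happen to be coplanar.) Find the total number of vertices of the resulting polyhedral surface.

21

A nonagonal pyramid: V=10, E=18, F=10.
Attach a 13-gonal pyramid (V=14, E=26, F=14) along a 3-gon: merge 3 vertices and 3 edges, delete both glued faces → V=21, E=41, F=22.
Check: V − E + F = 21 − 41 + 22 = 2.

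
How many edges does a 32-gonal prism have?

96

A prism on an n-gon has two n-gon bases and n rectangular sides: V = 2·32 = 64, E = 3·32 = 96, F = 32 + 2 = 34.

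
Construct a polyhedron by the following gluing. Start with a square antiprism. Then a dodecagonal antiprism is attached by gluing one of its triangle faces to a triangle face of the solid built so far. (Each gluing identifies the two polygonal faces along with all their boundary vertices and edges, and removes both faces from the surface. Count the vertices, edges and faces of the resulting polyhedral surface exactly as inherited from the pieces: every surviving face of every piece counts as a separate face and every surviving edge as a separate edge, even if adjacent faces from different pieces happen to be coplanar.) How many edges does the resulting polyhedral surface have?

A square antiprism: V=8, E=16, F=10.
Attach a dodecagonal antiprism (V=24, E=48, F=26) along a 3-gon: merge 3 vertices and 3 edges, delete both glued faces → V=29, E=61, F=34.
Check: V − E + F = 29 − 61 + 34 = 2.

61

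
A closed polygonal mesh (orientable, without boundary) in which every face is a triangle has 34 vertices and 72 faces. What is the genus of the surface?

Every face is a triangle, so 2E = 3·72 = 216, giving E = 108.
χ = V − E + F = 34 − 108 + 72 = -2.
For a closed orientable surface χ = 2 − 2g, so g = (2 − (-2))/2 = 2.

2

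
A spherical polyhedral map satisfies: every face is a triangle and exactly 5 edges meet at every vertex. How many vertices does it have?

12

Each face has 3 edges and each edge borders two faces, so 2E = 3F.
Each vertex has degree 5, so 5V = 2E and hence V = 3F/5.
Euler: V − E + F = 2 ⇒ (3F/5) − (3F/2) + F = 2.
Multiply by 10: (6 − 15 + 10)F = 20, i.e. 1F = 20.
So F = 20, E = 3·20/2 = 30, V = 3·20/5 = 12.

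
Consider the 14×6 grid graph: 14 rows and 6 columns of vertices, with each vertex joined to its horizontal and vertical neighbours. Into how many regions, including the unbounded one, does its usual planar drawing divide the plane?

66

The grid has V = 14·6 = 84 vertices and E = 14·5 + 6·13 = 148 edges.
F = 2 − V + E = 2 − 84 + 148 = 66.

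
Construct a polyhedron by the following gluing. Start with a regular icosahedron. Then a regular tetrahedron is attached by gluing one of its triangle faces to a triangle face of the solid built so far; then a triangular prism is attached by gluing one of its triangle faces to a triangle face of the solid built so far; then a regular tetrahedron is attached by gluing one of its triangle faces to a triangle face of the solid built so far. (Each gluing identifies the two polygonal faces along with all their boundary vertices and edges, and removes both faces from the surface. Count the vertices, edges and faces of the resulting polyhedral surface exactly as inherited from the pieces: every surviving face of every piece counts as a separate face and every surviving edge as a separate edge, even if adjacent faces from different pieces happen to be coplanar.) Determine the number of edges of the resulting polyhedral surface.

42

A regular icosahedron: V=12, E=30, F=20.
Attach a regular tetrahedron (V=4, E=6, F=4) along a 3-gon: merge 3 vertices and 3 edges, delete both glued faces → V=13, E=33, F=22.
Attach a triangular prism (V=6, E=9, F=5) along a 3-gon: merge 3 vertices and 3 edges, delete both glued faces → V=16, E=39, F=25.
Attach a regular tetrahedron (V=4, E=6, F=4) along a 3-gon: merge 3 vertices and 3 edges, delete both glued faces → V=17, E=42, F=27.
Check: V − E + F = 17 − 42 + 27 = 2.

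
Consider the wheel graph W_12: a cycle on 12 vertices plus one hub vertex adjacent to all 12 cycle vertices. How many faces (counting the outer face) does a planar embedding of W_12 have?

13

W_12 has V = 12 + 1 = 13 vertices and E = 2·12 = 24 edges.
By Euler's formula F = 2 − V + E = 2 − 13 + 24 = 13.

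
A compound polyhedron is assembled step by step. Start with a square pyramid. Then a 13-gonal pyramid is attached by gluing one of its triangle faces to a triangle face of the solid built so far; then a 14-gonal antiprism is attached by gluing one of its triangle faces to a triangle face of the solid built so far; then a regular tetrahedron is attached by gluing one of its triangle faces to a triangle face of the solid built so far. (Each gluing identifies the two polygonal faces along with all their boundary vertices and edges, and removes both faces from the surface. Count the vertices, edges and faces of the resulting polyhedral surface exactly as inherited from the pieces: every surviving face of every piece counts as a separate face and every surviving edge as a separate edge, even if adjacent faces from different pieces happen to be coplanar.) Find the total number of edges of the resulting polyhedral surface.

A square pyramid: V=5, E=8, F=5.
Attach a 13-gonal pyramid (V=14, E=26, F=14) along a 3-gon: merge 3 vertices and 3 edges, delete both glued faces → V=16, E=31, F=17.
Attach a 14-gonal antiprism (V=28, E=56, F=30) along a 3-gon: merge 3 vertices and 3 edges, delete both glued faces → V=41, E=84, F=45.
Attach a regular tetrahedron (V=4, E=6, F=4) along a 3-gon: merge 3 vertices and 3 edges, delete both glued faces → V=42, E=87, F=47.
Check: V − E + F = 42 − 87 + 47 = 2.

87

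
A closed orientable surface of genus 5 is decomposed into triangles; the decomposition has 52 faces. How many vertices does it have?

18

χ = 2 − 2·5 = -8, and every face is a triangle so 3F = 2E.
E = 3·52/2 = 78. Then V = -8 + E − F = -8 + 78 − 52 = 18.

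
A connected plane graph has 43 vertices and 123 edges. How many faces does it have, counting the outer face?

Euler's formula for a connected plane graph: V − E + F = 2, so F = 2 − 43 + 123 = 82.

82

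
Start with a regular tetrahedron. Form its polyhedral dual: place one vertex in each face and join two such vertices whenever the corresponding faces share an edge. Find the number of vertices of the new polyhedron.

The base solid has V = 4, E = 6, F = 4.
The dual swaps V and F and preserves E: V′ = F = 4, E′ = E = 6, F′ = V = 4.

4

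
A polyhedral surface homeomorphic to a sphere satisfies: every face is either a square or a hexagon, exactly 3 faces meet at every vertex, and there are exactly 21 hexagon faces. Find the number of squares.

6

Let x be the number of squares; then F = 21 + x.
Edge–face incidences: 2E = 6·21 + 4·x = 126 + 4x.
Every vertex has degree 3, so 3V = 2E.
Euler: V − E + F = 2 ⇒ (2E)/3 − E + (21 + x) = 2.
Multiply by 6: 2·(2E) − 3·(2E) + 6·(21 + x) = 12, i.e. 126 + 6x − (126 + 4x) = 12.
Collecting terms: 2x = 12, so x = 6.
Then 2E = 126 + 4·6 = 150, so E = 75, V = 2E/3 = 50, F = 21 + 6 = 27.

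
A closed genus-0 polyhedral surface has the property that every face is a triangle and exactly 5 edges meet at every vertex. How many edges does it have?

30

Each face has 3 edges and each edge borders two faces, so 2E = 3F.
Each vertex has degree 5, so 5V = 2E and hence V = 3F/5.
Euler: V − E + F = 2 ⇒ (3F/5) − (3F/2) + F = 2.
Multiply by 10: (6 − 15 + 10)F = 20, i.e. 1F = 20.
So F = 20, E = 3·20/2 = 30, V = 3·20/5 = 12.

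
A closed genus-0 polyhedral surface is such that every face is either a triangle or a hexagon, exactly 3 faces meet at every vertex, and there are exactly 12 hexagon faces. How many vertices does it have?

28

Let x be the number of triangles; then F = 12 + x.
Edge–face incidences: 2E = 6·12 + 3·x = 72 + 3x.
Every vertex has degree 3, so 3V = 2E.
Euler: V − E + F = 2 ⇒ (2E)/3 − E + (12 + x) = 2.
Multiply by 6: 2·(2E) − 3·(2E) + 6·(12 + x) = 12, i.e. 72 + 6x − (72 + 3x) = 12.
Collecting terms: 3x = 12, so x = 4.
Then 2E = 72 + 3·4 = 84, so E = 42, V = 2E/3 = 28, F = 12 + 4 = 16.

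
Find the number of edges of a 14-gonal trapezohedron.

The n-trapezohedron (dual of the n-antiprism) has V = 2·14 + 2 = 30, E = 4·14 = 56, F = 2·14 = 28.

56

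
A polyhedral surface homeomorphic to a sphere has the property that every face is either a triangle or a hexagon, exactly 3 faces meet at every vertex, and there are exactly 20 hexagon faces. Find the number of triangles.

Let x be the number of triangles; then F = 20 + x.
Edge–face incidences: 2E = 6·20 + 3·x = 120 + 3x.
Every vertex has degree 3, so 3V = 2E.
Euler: V − E + F = 2 ⇒ (2E)/3 − E + (20 + x) = 2.
Multiply by 6: 2·(2E) − 3·(2E) + 6·(20 + x) = 12, i.e. 120 + 6x − (120 + 3x) = 12.
Collecting terms: 3x = 12, so x = 4.
Then 2E = 120 + 3·4 = 132, so E = 66, V = 2E/3 = 44, F = 20 + 4 = 24.

4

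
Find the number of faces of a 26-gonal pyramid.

27

A pyramid on an n-gon base has one n-gon and n triangles: V = 26 + 1 = 27, E = 2·26 = 52, F = 26 + 1 = 27.
Check: V − E + F = 27 − 52 + 27 = 2.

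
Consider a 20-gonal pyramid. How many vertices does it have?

A pyramid on an n-gon base has one n-gon and n triangles: V = 20 + 1 = 21, E = 2·20 = 40, F = 20 + 1 = 21.

21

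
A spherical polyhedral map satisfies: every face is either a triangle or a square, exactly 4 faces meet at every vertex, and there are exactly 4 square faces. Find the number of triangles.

8

Let x be the number of triangles; then F = 4 + x.
Edge–face incidences: 2E = 4·4 + 3·x = 16 + 3x.
Every vertex has degree 4, so 4V = 2E.
Euler: V − E + F = 2 ⇒ (2E)/4 − E + (4 + x) = 2.
Multiply by 8: 2·(2E) − 4·(2E) + 8·(4 + x) = 16, i.e. 32 + 8x − 2·(16 + 3x) = 16.
Collecting terms: 2x = 16, so x = 8.
Then 2E = 16 + 3·8 = 40, so E = 20, V = 2E/4 = 10, F = 4 + 8 = 12.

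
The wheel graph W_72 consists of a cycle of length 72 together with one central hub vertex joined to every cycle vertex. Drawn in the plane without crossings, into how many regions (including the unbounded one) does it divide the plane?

W_72 has V = 72 + 1 = 73 vertices and E = 2·72 = 144 edges.
By Euler's formula F = 2 − V + E = 2 − 73 + 144 = 73.

73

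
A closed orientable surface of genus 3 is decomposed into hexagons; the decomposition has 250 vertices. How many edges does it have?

χ = 2 − 2·3 = -4, and every face is a hexagon so 6F = 2E.
V − E + F = -4 with E = 6F/2 gives 250 − (6/2 − 1)·F = -4, so F = 127 and E = 381.

381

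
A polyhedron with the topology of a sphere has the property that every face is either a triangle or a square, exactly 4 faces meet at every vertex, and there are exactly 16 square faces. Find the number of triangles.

Let x be the number of triangles; then F = 16 + x.
Edge–face incidences: 2E = 4·16 + 3·x = 64 + 3x.
Every vertex has degree 4, so 4V = 2E.
Euler: V − E + F = 2 ⇒ (2E)/4 − E + (16 + x) = 2.
Multiply by 8: 2·(2E) − 4·(2E) + 8·(16 + x) = 16, i.e. 128 + 8x − 2·(64 + 3x) = 16.
Collecting terms: 2x = 16, so x = 8.
Then 2E = 64 + 3·8 = 88, so E = 44, V = 2E/4 = 22, F = 16 + 8 = 24.

8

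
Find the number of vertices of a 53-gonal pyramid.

54

A pyramid on an n-gon base has one n-gon and n triangles: V = 53 + 1 = 54, E = 2·53 = 106, F = 53 + 1 = 54.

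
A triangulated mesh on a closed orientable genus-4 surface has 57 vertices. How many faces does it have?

χ = 2 − 2·4 = -6, and every face is a triangle so 3F = 2E.
V − E + F = -6 with E = 3F/2 gives 57 − (3/2 − 1)·F = -6, so F = 126 and E = 189.

126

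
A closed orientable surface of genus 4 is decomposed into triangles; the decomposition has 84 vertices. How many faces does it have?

180

χ = 2 − 2·4 = -6, and every face is a triangle so 3F = 2E.
V − E + F = -6 with E = 3F/2 gives 84 − (3/2 − 1)·F = -6, so F = 180 and E = 270.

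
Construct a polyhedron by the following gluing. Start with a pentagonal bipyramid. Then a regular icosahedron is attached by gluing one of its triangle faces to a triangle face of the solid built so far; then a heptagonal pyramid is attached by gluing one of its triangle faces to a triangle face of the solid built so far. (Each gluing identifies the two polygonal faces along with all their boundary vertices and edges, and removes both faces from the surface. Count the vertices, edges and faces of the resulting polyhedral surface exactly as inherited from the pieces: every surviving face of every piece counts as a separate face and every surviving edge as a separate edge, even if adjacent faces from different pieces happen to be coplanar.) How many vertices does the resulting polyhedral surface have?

A pentagonal bipyramid: V=7, E=15, F=10.
Attach a regular icosahedron (V=12, E=30, F=20) along a 3-gon: merge 3 vertices and 3 edges, delete both glued faces → V=16, E=42, F=28.
Attach a heptagonal pyramid (V=8, E=14, F=8) along a 3-gon: merge 3 vertices and 3 edges, delete both glued faces → V=21, E=53, F=34.
Check: V − E + F = 21 − 53 + 34 = 2.

21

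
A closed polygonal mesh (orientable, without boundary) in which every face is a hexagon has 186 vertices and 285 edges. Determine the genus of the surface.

3

Every face is a hexagon and each edge borders two faces, so 6F = 2·285, giving F = 95.
χ = V − E + F = 186 − 285 + 95 = -4.
For a closed orientable surface χ = 2 − 2g, so g = (2 − (-4))/2 = 3.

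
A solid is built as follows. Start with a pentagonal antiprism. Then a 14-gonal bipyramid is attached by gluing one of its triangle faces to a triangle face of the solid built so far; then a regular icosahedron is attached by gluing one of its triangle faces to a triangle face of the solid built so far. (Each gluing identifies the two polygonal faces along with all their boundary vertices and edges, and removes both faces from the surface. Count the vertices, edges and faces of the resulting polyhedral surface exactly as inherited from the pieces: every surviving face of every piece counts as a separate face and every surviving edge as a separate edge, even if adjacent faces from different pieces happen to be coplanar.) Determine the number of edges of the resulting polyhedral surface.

86

A pentagonal antiprism: V=10, E=20, F=12.
Attach a 14-gonal bipyramid (V=16, E=42, F=28) along a 3-gon: merge 3 vertices and 3 edges, delete both glued faces → V=23, E=59, F=38.
Attach a regular icosahedron (V=12, E=30, F=20) along a 3-gon: merge 3 vertices and 3 edges, delete both glued faces → V=32, E=86, F=56.
Check: V − E + F = 32 − 86 + 56 = 2.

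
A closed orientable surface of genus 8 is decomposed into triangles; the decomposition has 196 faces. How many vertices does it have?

84

χ = 2 − 2·8 = -14, and every face is a triangle so 3F = 2E.
E = 3·196/2 = 294. Then V = -14 + E − F = -14 + 294 − 196 = 84.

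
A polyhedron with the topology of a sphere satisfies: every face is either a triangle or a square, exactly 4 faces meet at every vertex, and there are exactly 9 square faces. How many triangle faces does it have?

8

Let x be the number of triangles; then F = 9 + x.
Edge–face incidences: 2E = 4·9 + 3·x = 36 + 3x.
Every vertex has degree 4, so 4V = 2E.
Euler: V − E + F = 2 ⇒ (2E)/4 − E + (9 + x) = 2.
Multiply by 8: 2·(2E) − 4·(2E) + 8·(9 + x) = 16, i.e. 72 + 8x − 2·(36 + 3x) = 16.
Collecting terms: 2x = 16, so x = 8.
Then 2E = 36 + 3·8 = 60, so E = 30, V = 2E/4 = 15, F = 9 + 8 = 17.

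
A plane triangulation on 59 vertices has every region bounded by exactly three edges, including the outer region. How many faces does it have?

114

In a plane triangulation 3F = 2E and V − E + F = 2, so F = 2V − 4 = 2·59 − 4 = 114.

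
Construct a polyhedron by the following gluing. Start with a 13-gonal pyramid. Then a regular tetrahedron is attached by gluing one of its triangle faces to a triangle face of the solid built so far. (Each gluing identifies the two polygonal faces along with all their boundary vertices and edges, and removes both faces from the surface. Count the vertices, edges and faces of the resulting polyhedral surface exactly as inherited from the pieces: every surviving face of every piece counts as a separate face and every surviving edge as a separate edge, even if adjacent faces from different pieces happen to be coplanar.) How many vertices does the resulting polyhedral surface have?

15

A 13-gonal pyramid: V=14, E=26, F=14.
Attach a regular tetrahedron (V=4, E=6, F=4) along a 3-gon: merge 3 vertices and 3 edges, delete both glued faces → V=15, E=29, F=16.
Check: V − E + F = 15 − 29 + 16 = 2.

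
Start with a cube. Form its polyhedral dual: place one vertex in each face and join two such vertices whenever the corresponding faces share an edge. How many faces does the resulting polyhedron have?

The base solid has V = 8, E = 12, F = 6.
The dual swaps V and F and preserves E: V′ = F = 6, E′ = E = 12, F′ = V = 8.

8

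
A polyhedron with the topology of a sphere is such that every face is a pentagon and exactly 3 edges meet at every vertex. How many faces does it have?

12

Each face has 5 edges and each edge borders two faces, so 2E = 5F.
Each vertex has degree 3, so 3V = 2E and hence V = 5F/3.
Euler: V − E + F = 2 ⇒ (5F/3) − (5F/2) + F = 2.
Multiply by 6: (10 − 15 + 6)F = 12, i.e. 1F = 12.
So F = 12, E = 5·12/2 = 30, V = 5·12/3 = 20.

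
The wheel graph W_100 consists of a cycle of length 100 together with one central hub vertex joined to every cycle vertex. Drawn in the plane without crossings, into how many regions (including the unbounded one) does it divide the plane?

101

W_100 has V = 100 + 1 = 101 vertices and E = 2·100 = 200 edges.
By Euler's formula F = 2 − V + E = 2 − 101 + 200 = 101.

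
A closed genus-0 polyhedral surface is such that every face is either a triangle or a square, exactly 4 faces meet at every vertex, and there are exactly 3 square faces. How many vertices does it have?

9

Let x be the number of triangles; then F = 3 + x.
Edge–face incidences: 2E = 4·3 + 3·x = 12 + 3x.
Every vertex has degree 4, so 4V = 2E.
Euler: V − E + F = 2 ⇒ (2E)/4 − E + (3 + x) = 2.
Multiply by 8: 2·(2E) − 4·(2E) + 8·(3 + x) = 16, i.e. 24 + 8x − 2·(12 + 3x) = 16.
Collecting terms: 2x = 16, so x = 8.
Then 2E = 12 + 3·8 = 36, so E = 18, V = 2E/4 = 9, F = 3 + 8 = 11.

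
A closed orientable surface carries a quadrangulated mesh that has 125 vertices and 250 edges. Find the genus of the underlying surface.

1

Every face is a square and each edge borders two faces, so 4F = 2·250, giving F = 125.
χ = V − E + F = 125 − 250 + 125 = 0.
For a closed orientable surface χ = 2 − 2g, so g = (2 − (0))/2 = 1.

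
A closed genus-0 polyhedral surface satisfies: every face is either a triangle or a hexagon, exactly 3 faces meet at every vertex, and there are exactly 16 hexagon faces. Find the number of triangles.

Let x be the number of triangles; then F = 16 + x.
Edge–face incidences: 2E = 6·16 + 3·x = 96 + 3x.
Every vertex has degree 3, so 3V = 2E.
Euler: V − E + F = 2 ⇒ (2E)/3 − E + (16 + x) = 2.
Multiply by 6: 2·(2E) − 3·(2E) + 6·(16 + x) = 12, i.e. 96 + 6x − (96 + 3x) = 12.
Collecting terms: 3x = 12, so x = 4.
Then 2E = 96 + 3·4 = 108, so E = 54, V = 2E/3 = 36, F = 16 + 4 = 20.

4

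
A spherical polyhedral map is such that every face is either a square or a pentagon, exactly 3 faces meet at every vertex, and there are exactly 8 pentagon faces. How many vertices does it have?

16

Let x be the number of squares; then F = 8 + x.
Edge–face incidences: 2E = 5·8 + 4·x = 40 + 4x.
Every vertex has degree 3, so 3V = 2E.
Euler: V − E + F = 2 ⇒ (2E)/3 − E + (8 + x) = 2.
Multiply by 6: 2·(2E) − 3·(2E) + 6·(8 + x) = 12, i.e. 48 + 6x − (40 + 4x) = 12.
Collecting terms: 2x + 8 = 12, so 2x = 4, so x = 2.
Then 2E = 40 + 4·2 = 48, so E = 24, V = 2E/3 = 16, F = 8 + 2 = 10.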